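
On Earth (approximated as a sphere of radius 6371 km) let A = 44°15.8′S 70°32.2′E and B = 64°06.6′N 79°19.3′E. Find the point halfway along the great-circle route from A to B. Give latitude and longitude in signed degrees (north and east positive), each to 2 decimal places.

9.95°, 73.86°

The central angle between A and B is δ = 1.8953 rad.
With f = 0.5, the slerp weights are sin((1−f)δ)/sin δ = 0.8568 and sin(fδ)/sin δ = 0.8568.
Weighted sum of the unit vectors: (0.8568)·(0.2386,0.6752,-0.6980) + (0.8568)·(0.0809,0.4291,0.8996) = (0.2738, 0.9461, 0.1728).
Converting back: φ = atan2(z, √(x²+y²)) = 9.95°, λ = atan2(y, x) = 73.86°.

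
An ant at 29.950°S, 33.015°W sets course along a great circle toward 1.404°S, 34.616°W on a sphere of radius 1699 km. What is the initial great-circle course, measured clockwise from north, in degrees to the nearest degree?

Δλ = -1.601° = -0.0279 rad.
y = sin Δλ · cos φ₂ = (-0.0279)(0.9997) = -0.0279
x = cos φ₁ sin φ₂ − sin φ₁ cos φ₂ cos Δλ = (0.8665)(-0.0245) − (-0.4992)(0.9997)(0.9996) = 0.4777
θ = atan2(y, x) = -3.35°; adding 360° gives 357°.

357°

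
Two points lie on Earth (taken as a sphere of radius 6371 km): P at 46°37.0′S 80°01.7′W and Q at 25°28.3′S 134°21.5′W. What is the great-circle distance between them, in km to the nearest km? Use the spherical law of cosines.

Let φ₁ = -0.8136 rad, φ₂ = -0.4446 rad, and Δλ = -0.9482 rad.
cos c = sin φ₁ sin φ₂ + cos φ₁ cos φ₂ cos Δλ = (-0.7268)(-0.4301) + (0.6869)(0.9028)(0.5831) = 0.67416,
so c = arccos(0.67416) = 0.83097 rad.
Distance = R·c = 6371 × 0.8310 ≈ 5294 km.

5294 km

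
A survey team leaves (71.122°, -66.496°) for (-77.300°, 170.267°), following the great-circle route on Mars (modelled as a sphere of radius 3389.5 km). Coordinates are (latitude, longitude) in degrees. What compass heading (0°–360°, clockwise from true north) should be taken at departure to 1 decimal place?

222.4°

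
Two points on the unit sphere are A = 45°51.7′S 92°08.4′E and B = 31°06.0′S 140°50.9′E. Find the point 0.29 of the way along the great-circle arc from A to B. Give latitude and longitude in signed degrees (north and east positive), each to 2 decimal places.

The central angle between A and B is δ = 0.7010 rad.
With f = 0.29, the slerp weights are sin((1−f)δ)/sin δ = 0.7402 and sin(fδ)/sin δ = 0.3130.
Weighted sum of the unit vectors: (0.7402)·(-0.0260,0.6959,-0.7177) + (0.3130)·(-0.6640,0.5406,-0.5165) = (-0.2271, 0.6843, -0.6929).
Converting back: φ = atan2(z, √(x²+y²)) = -43.86°, λ = atan2(y, x) = 108.36°.

-43.86°, 108.36°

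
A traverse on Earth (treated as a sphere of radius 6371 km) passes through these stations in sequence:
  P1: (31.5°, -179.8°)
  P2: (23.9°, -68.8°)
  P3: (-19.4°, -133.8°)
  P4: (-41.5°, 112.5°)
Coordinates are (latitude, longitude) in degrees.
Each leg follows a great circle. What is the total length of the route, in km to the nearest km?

29383 km

Leg P1→P2: central angle 1.6385 rad, distance 10439.0 km.
Leg P2→P3: central angle 1.3389 rad, distance 8529.8 km.
Leg P3→P4: central angle 1.6347 rad, distance 10414.6 km.
Total: 10439.0 + 8529.8 + 10414.6 ≈ 29383 km.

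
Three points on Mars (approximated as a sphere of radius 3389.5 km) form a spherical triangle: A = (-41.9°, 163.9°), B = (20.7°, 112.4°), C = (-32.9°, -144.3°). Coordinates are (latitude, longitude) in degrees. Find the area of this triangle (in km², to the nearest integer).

5554759 km²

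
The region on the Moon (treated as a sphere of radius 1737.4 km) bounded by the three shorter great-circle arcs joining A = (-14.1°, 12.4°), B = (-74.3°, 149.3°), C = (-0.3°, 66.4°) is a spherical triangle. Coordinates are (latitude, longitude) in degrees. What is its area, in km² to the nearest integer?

Side lengths (central angles): a = 1.5323, b = 0.9627, c = 1.5279 rad; semiperimeter s = 2.0114.
By l'Huilier's theorem, tan(E/4) = √[tan(s/2) tan((s−a)/2) tan((s−b)/2) tan((s−c)/2)], giving spherical excess E = 0.9210 rad.
Area = E·R² = 0.9210 × (1737.4)² ≈ 2779989 km².

2779989 km²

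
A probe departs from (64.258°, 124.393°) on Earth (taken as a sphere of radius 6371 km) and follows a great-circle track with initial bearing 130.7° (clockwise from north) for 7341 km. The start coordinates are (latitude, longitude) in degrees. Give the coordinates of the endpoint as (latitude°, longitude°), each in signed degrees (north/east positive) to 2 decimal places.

Angular distance δ = d/R = 7341/6371 = 1.15225 rad; initial bearing θ = 2.2811 rad.
sin φ₂ = sin φ₁ cos δ + cos φ₁ sin δ cos θ = (0.9008)(0.4064) + (0.4343)(0.9137)(-0.6521) = 0.1073, so φ₂ = 6.16°.
Δλ = atan2(sin θ sin δ cos φ₁, cos δ − sin φ₁ sin φ₂) = atan2(0.3009, 0.3098) = 44.164°.
λ₂ = 124.393° + 44.164° = 168.56°.

6.16°, 168.56°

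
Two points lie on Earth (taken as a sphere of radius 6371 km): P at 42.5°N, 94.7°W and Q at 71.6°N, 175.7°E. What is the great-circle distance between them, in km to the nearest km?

Let φ₁ = 0.7418 rad, φ₂ = 1.2497 rad, and Δλ = -1.5638 rad.
cos c = sin φ₁ sin φ₂ + cos φ₁ cos φ₂ cos Δλ = (0.6756)(0.9489) + (0.7373)(0.3156)(0.0070) = 0.64268,
so c = arccos(0.64268) = 0.87281 rad.
Distance = R·c = 6371 × 0.8728 ≈ 5561 km.

5561 km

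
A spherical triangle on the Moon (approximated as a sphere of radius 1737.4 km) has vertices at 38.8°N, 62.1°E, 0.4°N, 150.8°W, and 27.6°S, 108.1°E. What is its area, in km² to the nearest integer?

Side lengths (central angles): a = 1.7455, b = 1.3802, c = 2.2783 rad; semiperimeter s = 2.7020.
By l'Huilier's theorem, tan(E/4) = √[tan(s/2) tan((s−a)/2) tan((s−b)/2) tan((s−c)/2)], giving spherical excess E = 2.2285 rad.
Area = E·R² = 2.2285 × (1737.4)² ≈ 6726809 km².

6726809 km²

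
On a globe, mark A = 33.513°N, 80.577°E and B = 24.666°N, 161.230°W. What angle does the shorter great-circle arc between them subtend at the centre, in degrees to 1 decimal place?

97.3°

In radians: φ₁ = 0.5849, φ₂ = 0.4305, Δλ = 118.193° = 2.0629 rad.
cos c = sin φ₁ sin φ₂ + cos φ₁ cos φ₂ cos Δλ = (0.5521)(0.4173) + (0.8338)(0.9088)(-0.4724) = -0.12755,
so c = arccos(-0.12755) = 1.69869 rad.
So the angular separation is 97.3°.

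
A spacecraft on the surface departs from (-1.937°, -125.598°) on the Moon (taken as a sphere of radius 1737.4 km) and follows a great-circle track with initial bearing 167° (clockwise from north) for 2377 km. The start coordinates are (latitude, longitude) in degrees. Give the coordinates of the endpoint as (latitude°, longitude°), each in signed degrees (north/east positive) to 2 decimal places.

Angular distance δ = d/R = 2377/1737.4 = 1.36814 rad; initial bearing θ = 2.9147 rad.
sin φ₂ = sin φ₁ cos δ + cos φ₁ sin δ cos θ = (-0.0338)(0.2013) + (0.9994)(0.9795)(-0.9744) = -0.9607, so φ₂ = -73.88°.
Δλ = atan2(sin θ sin δ cos φ₁, cos δ − sin φ₁ sin φ₂) = atan2(0.2202, 0.1688) = 52.529°.
λ₂ = -125.598° + 52.529° = -73.07°.

-73.88°, -73.07°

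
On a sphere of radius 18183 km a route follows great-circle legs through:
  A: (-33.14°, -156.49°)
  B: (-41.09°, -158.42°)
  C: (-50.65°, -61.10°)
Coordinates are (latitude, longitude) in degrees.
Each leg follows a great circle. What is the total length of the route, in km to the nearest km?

Leg A→B: central angle 0.1413 rad, distance 2569.6 km.
Leg B→C: central angle 1.1070 rad, distance 20128.5 km.
Total: 2569.6 + 20128.5 ≈ 22698 km.

22698 km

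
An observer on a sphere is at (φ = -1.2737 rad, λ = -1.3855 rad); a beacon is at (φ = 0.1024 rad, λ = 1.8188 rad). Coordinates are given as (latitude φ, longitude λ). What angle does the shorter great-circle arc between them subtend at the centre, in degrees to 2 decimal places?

112.85°

With latitudes φ₁ = -72.978°, φ₂ = 5.867° and longitude difference Δλ = -176.407°:
Haversine: a = sin²(Δφ/2) + cos φ₁ cos φ₂ sin²(Δλ/2) = 0.4033 + (0.2927)(0.9948)(0.9990) = 0.69419.
Central angle c = 2·arcsin(√a) = 1.96967 rad.
So the angular separation is 112.85°.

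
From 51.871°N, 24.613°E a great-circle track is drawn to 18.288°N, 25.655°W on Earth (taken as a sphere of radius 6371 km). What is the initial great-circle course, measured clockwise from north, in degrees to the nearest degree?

249°

Δλ = -50.268° = -0.8773 rad.
y = sin Δλ · cos φ₂ = (-0.7690)(0.9495) = -0.7302
x = cos φ₁ sin φ₂ − sin φ₁ cos φ₂ cos Δλ = (0.6174)(0.3138) − (0.7866)(0.9495)(0.6392) = -0.2837
θ = atan2(y, x) = -111.23°; adding 360° gives 249°.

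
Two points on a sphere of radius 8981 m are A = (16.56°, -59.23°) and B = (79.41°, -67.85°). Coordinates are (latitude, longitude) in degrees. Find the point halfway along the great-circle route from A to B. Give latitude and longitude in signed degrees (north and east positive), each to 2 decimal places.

Central angle δ = 1.0992 rad. Interpolating on the sphere with fraction f = 0.5:
P = [sin((1−f)δ)·A + sin(fδ)·B] / sin δ = 0.5863·A + 0.5863·B in Cartesian coordinates,
giving P = (0.3282, -0.5827, 0.7435), i.e. latitude 48.03°, longitude -60.61°.

48.03°, -60.61°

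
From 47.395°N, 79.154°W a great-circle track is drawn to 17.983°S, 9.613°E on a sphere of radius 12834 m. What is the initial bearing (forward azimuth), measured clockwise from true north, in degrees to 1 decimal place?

With φ₁ = 0.8272, φ₂ = -0.3139, Δλ = 1.5493 rad, the forward-azimuth formula gives
θ = atan2( sin Δλ cos φ₂ , cos φ₁ sin φ₂ − sin φ₁ cos φ₂ cos Δλ ) = atan2(0.9509, -0.2241) = 103.26°.
So the initial bearing is 103.3°.

103.3°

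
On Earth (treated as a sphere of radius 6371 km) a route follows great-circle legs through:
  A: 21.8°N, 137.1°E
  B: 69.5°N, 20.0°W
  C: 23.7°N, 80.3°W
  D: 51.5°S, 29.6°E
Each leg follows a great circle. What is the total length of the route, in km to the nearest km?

29515 km

Leg A→B: central angle 1.5225 rad, distance 9699.6 km.
Leg B→C: central angle 1.0058 rad, distance 6408.3 km.
Leg C→D: central angle 2.1043 rad, distance 13406.8 km.
Total: 9699.6 + 6408.3 + 13406.8 ≈ 29515 km.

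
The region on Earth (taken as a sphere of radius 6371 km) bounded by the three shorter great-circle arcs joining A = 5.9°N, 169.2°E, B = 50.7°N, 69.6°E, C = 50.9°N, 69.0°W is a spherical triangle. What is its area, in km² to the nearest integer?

59476769 km²

Side lengths (central angles): a = 1.2652, b = 1.8243, c = 1.5963 rad; semiperimeter s = 2.3429.
By l'Huilier's theorem, tan(E/4) = √[tan(s/2) tan((s−a)/2) tan((s−b)/2) tan((s−c)/2)], giving spherical excess E = 1.4653 rad.
Area = E·R² = 1.4653 × (6371)² ≈ 59476769 km².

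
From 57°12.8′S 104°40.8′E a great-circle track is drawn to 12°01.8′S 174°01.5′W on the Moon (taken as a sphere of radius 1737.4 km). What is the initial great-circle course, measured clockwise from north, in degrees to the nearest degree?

Δλ = 81.295° = 1.4189 rad.
y = sin Δλ · cos φ₂ = (0.9885)(0.9780) = 0.9668
x = cos φ₁ sin φ₂ − sin φ₁ cos φ₂ cos Δλ = (0.5415)(-0.2084) − (-0.8407)(0.9780)(0.1513) = 0.0116
θ = atan2(y, x) = 89.31°, so the bearing is 89°.

89°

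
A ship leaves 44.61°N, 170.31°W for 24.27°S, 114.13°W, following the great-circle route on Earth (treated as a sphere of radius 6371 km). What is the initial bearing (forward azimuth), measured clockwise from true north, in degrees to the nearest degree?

With φ₁ = 0.7786, φ₂ = -0.4236, Δλ = 0.9805 rad, the forward-azimuth formula gives
θ = atan2( sin Δλ cos φ₂ , cos φ₁ sin φ₂ − sin φ₁ cos φ₂ cos Δλ ) = atan2(0.7574, -0.6489) = 130.59°.
So the initial bearing is 131°.

131°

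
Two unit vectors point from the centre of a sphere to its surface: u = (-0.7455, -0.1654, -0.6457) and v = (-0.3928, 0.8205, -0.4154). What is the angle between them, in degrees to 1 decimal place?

64.8°

u·v = 0.4253; |u| = 1.0000, |v| = 1.0000.
cos θ = (u·v)/(|u||v|) = 0.4253, so θ = 64.8°.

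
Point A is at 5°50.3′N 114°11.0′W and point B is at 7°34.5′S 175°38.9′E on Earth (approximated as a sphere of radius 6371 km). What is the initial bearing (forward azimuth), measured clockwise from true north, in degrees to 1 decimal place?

With φ₁ = 0.1019, φ₂ = -0.1322, Δλ = -1.2247 rad, the forward-azimuth formula gives
θ = atan2( sin Δλ cos φ₂ , cos φ₁ sin φ₂ − sin φ₁ cos φ₂ cos Δλ ) = atan2(-0.9325, -0.1653) = -100.06°.
Adding 360° brings this into [0°, 360°): 259.9°.

259.9°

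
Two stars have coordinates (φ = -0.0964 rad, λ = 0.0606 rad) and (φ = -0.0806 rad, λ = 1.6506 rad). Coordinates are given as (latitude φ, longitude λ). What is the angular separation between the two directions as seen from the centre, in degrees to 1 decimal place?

In radians: φ₁ = -0.0964, φ₂ = -0.0806, Δλ = 91.100° = 1.5900 rad.
Haversine: a = sin²(Δφ/2) + cos φ₁ cos φ₂ sin²(Δλ/2) = 0.0001 + (0.9954)(0.9968)(0.5096) = 0.50565.
Central angle c = 2·arcsin(√a) = 1.58210 rad.
So the angular separation is 90.6°.

90.6°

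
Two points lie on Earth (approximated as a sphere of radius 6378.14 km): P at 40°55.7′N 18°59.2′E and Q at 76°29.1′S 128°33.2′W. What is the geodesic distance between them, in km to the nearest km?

15786 km

Let φ₁ = 0.7143 rad, φ₂ = -1.3349 rad, and Δλ = -2.5751 rad.
cos c = sin φ₁ sin φ₂ + cos φ₁ cos φ₂ cos Δλ = (0.6551)(-0.9723) + (0.7555)(0.2337)(-0.8438) = -0.78596,
so c = arccos(-0.78596) = 2.47504 rad.
Distance = R·c = 6378.14 × 2.4750 ≈ 15786 km.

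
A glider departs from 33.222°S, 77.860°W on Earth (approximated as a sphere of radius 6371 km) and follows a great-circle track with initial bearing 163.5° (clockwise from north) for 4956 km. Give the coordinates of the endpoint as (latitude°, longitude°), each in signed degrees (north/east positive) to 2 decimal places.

-72.40°, -36.61°

Angular distance δ = d/R = 4956/6371 = 0.77790 rad; initial bearing θ = 2.8536 rad.
sin φ₂ = sin φ₁ cos δ + cos φ₁ sin δ cos θ = (-0.5479)(0.7124) + (0.8366)(0.7018)(-0.9588) = -0.9532, so φ₂ = -72.40°.
Δλ = atan2(sin θ sin δ cos φ₁, cos δ − sin φ₁ sin φ₂) = atan2(0.1667, 0.1901) = 41.249°.
λ₂ = -77.860° + 41.249° = -36.61°.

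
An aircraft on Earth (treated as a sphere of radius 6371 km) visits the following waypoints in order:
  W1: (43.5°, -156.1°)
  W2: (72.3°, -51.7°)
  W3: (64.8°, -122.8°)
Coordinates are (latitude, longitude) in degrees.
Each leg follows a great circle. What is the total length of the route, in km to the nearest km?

Leg W1→W2: central angle 0.9261 rad, distance 5900.4 km.
Leg W2→W3: central angle 0.4419 rad, distance 2815.6 km.
Total: 5900.4 + 2815.6 ≈ 8716 km.

8716 km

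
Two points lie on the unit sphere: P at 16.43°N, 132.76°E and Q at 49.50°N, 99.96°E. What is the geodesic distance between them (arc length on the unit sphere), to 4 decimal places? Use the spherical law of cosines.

0.7397

In radians: φ₁ = 0.2868, φ₂ = 0.8639, Δλ = -32.800° = -0.5725 rad.
cos c = sin φ₁ sin φ₂ + cos φ₁ cos φ₂ cos Δλ = (0.2828)(0.7604) + (0.9592)(0.6494)(0.8406) = 0.73869,
so c = arccos(0.73869) = 0.73967 rad.
On the unit sphere the arc length equals the central angle: 0.7397.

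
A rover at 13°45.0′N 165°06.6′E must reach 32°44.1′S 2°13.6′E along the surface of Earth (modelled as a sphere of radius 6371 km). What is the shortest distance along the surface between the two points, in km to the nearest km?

17282 km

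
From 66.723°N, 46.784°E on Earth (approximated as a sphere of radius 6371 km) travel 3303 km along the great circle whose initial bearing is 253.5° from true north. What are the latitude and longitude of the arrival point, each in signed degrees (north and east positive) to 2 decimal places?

47.93°, 1.63°

Angular distance δ = d/R = 3303/6371 = 0.51844 rad; initial bearing θ = 4.4244 rad.
sin φ₂ = sin φ₁ cos δ + cos φ₁ sin δ cos θ = (0.9186)(0.8686) + (0.3952)(0.4955)(-0.2840) = 0.7423, so φ₂ = 47.93°.
Δλ = atan2(sin θ sin δ cos φ₁, cos δ − sin φ₁ sin φ₂) = atan2(-0.1878, 0.1867) = -45.157°.
λ₂ = 46.784° − 45.157° = 1.63°.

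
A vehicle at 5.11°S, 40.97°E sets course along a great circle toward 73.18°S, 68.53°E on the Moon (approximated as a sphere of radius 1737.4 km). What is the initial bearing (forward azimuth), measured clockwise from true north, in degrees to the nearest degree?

With φ₁ = -0.0892, φ₂ = -1.2772, Δλ = 0.4810 rad, the forward-azimuth formula gives
θ = atan2( sin Δλ cos φ₂ , cos φ₁ sin φ₂ − sin φ₁ cos φ₂ cos Δλ ) = atan2(0.1339, -0.9306) = 171.81°.
So the initial bearing is 172°.

172°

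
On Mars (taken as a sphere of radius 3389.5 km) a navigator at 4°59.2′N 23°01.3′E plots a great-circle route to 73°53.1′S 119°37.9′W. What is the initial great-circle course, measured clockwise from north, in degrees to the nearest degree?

190°

With φ₁ = 0.0870, φ₂ = -1.2895, Δλ = -2.4898 rad, the forward-azimuth formula gives
θ = atan2( sin Δλ cos φ₂ , cos φ₁ sin φ₂ − sin φ₁ cos φ₂ cos Δλ ) = atan2(-0.1684, -0.9379) = -169.82°.
Adding 360° brings this into [0°, 360°): 190°.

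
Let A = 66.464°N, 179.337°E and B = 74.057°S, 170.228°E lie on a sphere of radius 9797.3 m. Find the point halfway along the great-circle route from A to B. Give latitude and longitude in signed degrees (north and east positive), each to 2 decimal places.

Central angle δ = 2.4547 rad. Interpolating on the sphere with fraction f = 0.5:
P = [sin((1−f)δ)·A + sin(fδ)·B] / sin δ = 1.4849·A + 1.4849·B in Cartesian coordinates,
giving P = (-0.9949, 0.0761, -0.0664), i.e. latitude -3.81°, longitude 175.63°.

-3.81°, 175.63°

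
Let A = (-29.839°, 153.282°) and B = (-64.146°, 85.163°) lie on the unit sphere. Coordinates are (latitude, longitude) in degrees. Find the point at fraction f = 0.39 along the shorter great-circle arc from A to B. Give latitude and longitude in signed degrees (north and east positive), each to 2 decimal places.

The central angle between A and B is δ = 0.9413 rad.
With f = 0.39, the slerp weights are sin((1−f)δ)/sin δ = 0.6720 and sin(fδ)/sin δ = 0.4440.
Weighted sum of the unit vectors: (0.6720)·(-0.7748,0.3900,-0.4976) + (0.4440)·(0.0368,0.4345,-0.8999) = (-0.5043, 0.4550, -0.7339).
Converting back: φ = atan2(z, √(x²+y²)) = -47.22°, λ = atan2(y, x) = 137.94°.

-47.22°, 137.94°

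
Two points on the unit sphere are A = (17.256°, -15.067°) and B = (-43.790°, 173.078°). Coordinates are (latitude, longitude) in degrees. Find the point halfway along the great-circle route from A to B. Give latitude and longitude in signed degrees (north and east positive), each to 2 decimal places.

-56.55°, -38.11°

The central angle between A and B is δ = 2.6632 rad.
With f = 0.5, the slerp weights are sin((1−f)δ)/sin δ = 2.1102 and sin(fδ)/sin δ = 2.1102.
Weighted sum of the unit vectors: (2.1102)·(0.9222,-0.2482,0.2966) + (2.1102)·(-0.7166,0.0870,-0.6920) = (0.4337, -0.3403, -0.8343).
Converting back: φ = atan2(z, √(x²+y²)) = -56.55°, λ = atan2(y, x) = -38.11°.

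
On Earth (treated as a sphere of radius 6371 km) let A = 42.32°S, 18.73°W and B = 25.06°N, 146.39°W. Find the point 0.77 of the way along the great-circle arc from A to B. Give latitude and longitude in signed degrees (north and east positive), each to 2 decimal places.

Central angle δ = 2.3384 rad. Interpolating on the sphere with fraction f = 0.77:
P = [sin((1−f)δ)·A + sin(fδ)·B] / sin δ = 0.7119·A + 1.3532·B in Cartesian coordinates,
giving P = (-0.5224, -0.8475, 0.0939), i.e. latitude 5.39°, longitude -121.65°.

5.39°, -121.65°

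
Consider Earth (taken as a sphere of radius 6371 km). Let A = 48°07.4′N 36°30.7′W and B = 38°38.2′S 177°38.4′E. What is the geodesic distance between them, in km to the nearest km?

17090 km

With latitudes φ₁ = 48.123°, φ₂ = -38.637° and longitude difference Δλ = -145.848°:
cos c = sin φ₁ sin φ₂ + cos φ₁ cos φ₂ cos Δλ = (0.7446)(-0.6244) + (0.6675)(0.7811)(-0.8276) = -0.89641,
so c = arccos(-0.89641) = 2.68239 rad.
Distance = R·c = 6371 × 2.6824 ≈ 17090 km.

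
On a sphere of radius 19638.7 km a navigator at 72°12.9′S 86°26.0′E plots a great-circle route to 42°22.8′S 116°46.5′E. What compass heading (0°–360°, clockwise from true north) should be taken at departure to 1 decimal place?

42.9°

Δλ = 30.342° = 0.5296 rad.
y = sin Δλ · cos φ₂ = (0.5052)(0.7387) = 0.3732
x = cos φ₁ sin φ₂ − sin φ₁ cos φ₂ cos Δλ = (0.3054)(-0.6740) − (-0.9522)(0.7387)(0.8630) = 0.4012
θ = atan2(y, x) = 42.93°, so the bearing is 42.9°.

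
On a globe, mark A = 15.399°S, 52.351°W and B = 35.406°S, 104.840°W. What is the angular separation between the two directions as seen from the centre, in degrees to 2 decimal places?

50.78°

Let φ₁ = -0.2688 rad, φ₂ = -0.6180 rad, and Δλ = -0.9161 rad.
Haversine: a = sin²(Δφ/2) + cos φ₁ cos φ₂ sin²(Δλ/2) = 0.0302 + (0.9641)(0.8151)(0.1955) = 0.18383.
Central angle c = 2·arcsin(√a) = 0.88624 rad.
So the angular separation is 50.78°.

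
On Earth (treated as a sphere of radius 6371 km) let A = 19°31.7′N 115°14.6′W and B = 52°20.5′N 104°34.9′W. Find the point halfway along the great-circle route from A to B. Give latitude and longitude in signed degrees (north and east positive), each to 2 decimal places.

The central angle between A and B is δ = 0.5908 rad.
With f = 0.5, the slerp weights are sin((1−f)δ)/sin δ = 0.5226 and sin(fδ)/sin δ = 0.5226.
Weighted sum of the unit vectors: (0.5226)·(-0.4019,-0.8525,0.3343) + (0.5226)·(-0.1538,-0.5913,0.7917) = (-0.2905, -0.7546, 0.5885).
Converting back: φ = atan2(z, √(x²+y²)) = 36.05°, λ = atan2(y, x) = -111.05°.

36.05°, -111.05°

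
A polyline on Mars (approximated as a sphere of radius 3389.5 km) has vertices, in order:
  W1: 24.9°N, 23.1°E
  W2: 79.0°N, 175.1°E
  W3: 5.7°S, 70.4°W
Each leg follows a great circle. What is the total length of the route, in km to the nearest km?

10356 km

Leg W1→W2: central angle 1.3073 rad, distance 4431.0 km.
Leg W2→W3: central angle 1.7480 rad, distance 5924.7 km.
Total: 4431.0 + 5924.7 ≈ 10356 km.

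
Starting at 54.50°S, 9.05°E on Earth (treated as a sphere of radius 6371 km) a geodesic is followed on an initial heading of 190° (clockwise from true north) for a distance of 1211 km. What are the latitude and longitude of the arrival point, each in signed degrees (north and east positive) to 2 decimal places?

-65.16°, 4.57°

Angular distance δ = d/R = 1211/6371 = 0.19008 rad; initial bearing θ = 3.3161 rad.
sin φ₂ = sin φ₁ cos δ + cos φ₁ sin δ cos θ = (-0.8141)(0.9820) + (0.5807)(0.1889)(-0.9848) = -0.9075, so φ₂ = -65.16°.
Δλ = atan2(sin θ sin δ cos φ₁, cos δ − sin φ₁ sin φ₂) = atan2(-0.0191, 0.2432) = -4.480°.
λ₂ = 9.050° − 4.480° = 4.57°.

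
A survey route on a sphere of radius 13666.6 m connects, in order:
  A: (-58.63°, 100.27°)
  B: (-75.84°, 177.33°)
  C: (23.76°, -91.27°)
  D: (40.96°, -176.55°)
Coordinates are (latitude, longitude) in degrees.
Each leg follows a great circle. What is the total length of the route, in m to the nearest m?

Leg A→B: central angle 0.5425 rad, distance 7414.7 m.
Leg B→C: central angle 1.9781 rad, distance 27033.9 m.
Leg C→D: central angle 1.2440 rad, distance 17001.5 m.
Total: 7414.7 + 27033.9 + 17001.5 ≈ 51450 m.

51450 m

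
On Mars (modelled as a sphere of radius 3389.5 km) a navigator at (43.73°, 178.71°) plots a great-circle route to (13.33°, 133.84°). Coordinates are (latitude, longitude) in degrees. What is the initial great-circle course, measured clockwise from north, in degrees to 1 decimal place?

245.7°

Δλ = -44.870° = -0.7831 rad.
y = sin Δλ · cos φ₂ = (-0.7055)(0.9731) = -0.6865
x = cos φ₁ sin φ₂ − sin φ₁ cos φ₂ cos Δλ = (0.7226)(0.2306) − (0.6913)(0.9731)(0.7087) = -0.3101
θ = atan2(y, x) = -114.31°; adding 360° gives 245.7°.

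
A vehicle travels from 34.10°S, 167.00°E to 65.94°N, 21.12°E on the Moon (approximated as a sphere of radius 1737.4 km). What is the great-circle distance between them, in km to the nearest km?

In radians: φ₁ = -0.5952, φ₂ = 1.1509, Δλ = -145.880° = -2.5461 rad.
cos c = sin φ₁ sin φ₂ + cos φ₁ cos φ₂ cos Δλ = (-0.5606)(0.9131) + (0.8281)(0.4077)(-0.8279) = -0.79141,
so c = arccos(-0.79141) = 2.48391 rad.
Distance = R·c = 1737.4 × 2.4839 ≈ 4316 km.

4316 km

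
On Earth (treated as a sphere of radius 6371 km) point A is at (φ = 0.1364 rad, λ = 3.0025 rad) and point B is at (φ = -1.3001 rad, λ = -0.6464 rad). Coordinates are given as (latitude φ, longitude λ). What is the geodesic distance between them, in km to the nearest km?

Let φ₁ = 0.1364 rad, φ₂ = -1.3001 rad, and Δλ = 2.6343 rad.
cos c = sin φ₁ sin φ₂ + cos φ₁ cos φ₂ cos Δλ = (0.1360)(-0.9636) + (0.9907)(0.2674)(-0.8741) = -0.36258,
so c = arccos(-0.36258) = 1.94183 rad.
Distance = R·c = 6371 × 1.9418 ≈ 12371 km.

12371 km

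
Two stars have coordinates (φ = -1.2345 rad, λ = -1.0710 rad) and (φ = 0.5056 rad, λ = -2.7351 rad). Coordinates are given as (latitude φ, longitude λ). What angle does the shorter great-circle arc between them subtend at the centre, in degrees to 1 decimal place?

119.0°

With latitudes φ₁ = -70.732°, φ₂ = 28.969° and longitude difference Δλ = -95.346°:
Haversine: a = sin²(Δφ/2) + cos φ₁ cos φ₂ sin²(Δλ/2) = 0.5842 + (0.3300)(0.8749)(0.5466) = 0.74205.
Central angle c = 2·arcsin(√a) = 2.07613 rad.
So the angular separation is 119.0°.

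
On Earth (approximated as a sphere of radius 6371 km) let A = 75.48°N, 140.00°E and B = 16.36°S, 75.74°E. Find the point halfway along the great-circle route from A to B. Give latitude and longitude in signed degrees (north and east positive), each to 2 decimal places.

The central angle between A and B is δ = 1.7398 rad.
With f = 0.5, the slerp weights are sin((1−f)δ)/sin δ = 0.7753 and sin(fδ)/sin δ = 0.7753.
Weighted sum of the unit vectors: (0.7753)·(-0.1921,0.1612,0.9681) + (0.7753)·(0.2363,0.9299,-0.2817) = (0.0343, 0.8459, 0.5322).
Converting back: φ = atan2(z, √(x²+y²)) = 32.15°, λ = atan2(y, x) = 87.68°.

32.15°, 87.68°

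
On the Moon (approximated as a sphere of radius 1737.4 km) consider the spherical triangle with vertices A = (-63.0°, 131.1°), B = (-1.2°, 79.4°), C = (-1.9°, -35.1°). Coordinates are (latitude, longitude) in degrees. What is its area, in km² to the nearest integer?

Side lengths (central angles): a = 1.9973, b = 1.9945, c = 1.2661 rad; semiperimeter s = 2.6289.
By l'Huilier's theorem, tan(E/4) = √[tan(s/2) tan((s−a)/2) tan((s−b)/2) tan((s−c)/2)], giving spherical excess E = 2.0909 rad.
Area = E·R² = 2.0909 × (1737.4)² ≈ 6311375 km².

6311375 km²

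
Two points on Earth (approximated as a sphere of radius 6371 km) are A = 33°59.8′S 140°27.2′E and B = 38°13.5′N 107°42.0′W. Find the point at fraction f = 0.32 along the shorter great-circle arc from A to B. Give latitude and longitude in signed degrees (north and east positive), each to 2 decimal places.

Central angle δ = 2.1998 rad. Interpolating on the sphere with fraction f = 0.32:
P = [sin((1−f)δ)·A + sin(fδ)·B] / sin δ = 1.2332·A + 0.8004·B in Cartesian coordinates,
giving P = (-0.9796, 0.0520, -0.1943), i.e. latitude -11.20°, longitude 176.96°.

-11.20°, 176.96°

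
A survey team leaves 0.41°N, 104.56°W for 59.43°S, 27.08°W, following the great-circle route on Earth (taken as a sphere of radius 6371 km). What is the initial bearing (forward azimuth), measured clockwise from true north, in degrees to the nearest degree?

150°

With φ₁ = 0.0072, φ₂ = -1.0372, Δλ = 1.3523 rad, the forward-azimuth formula gives
θ = atan2( sin Δλ cos φ₂ , cos φ₁ sin φ₂ − sin φ₁ cos φ₂ cos Δλ ) = atan2(0.4965, -0.8618) = 150.05°.
So the initial bearing is 150°.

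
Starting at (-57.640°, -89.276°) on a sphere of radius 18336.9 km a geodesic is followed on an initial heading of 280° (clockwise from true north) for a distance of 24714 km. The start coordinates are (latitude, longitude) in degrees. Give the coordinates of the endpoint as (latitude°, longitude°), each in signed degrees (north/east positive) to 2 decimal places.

Angular distance δ = d/R = 24714/18336.9 = 1.34777 rad; initial bearing θ = 4.8869 rad.
sin φ₂ = sin φ₁ cos δ + cos φ₁ sin δ cos θ = (-0.8447)(0.2212) + (0.5352)(0.9752)(0.1736) = -0.0962, so φ₂ = -5.52°.
Δλ = atan2(sin θ sin δ cos φ₁, cos δ − sin φ₁ sin φ₂) = atan2(-0.5141, 0.1399) = -74.773°.
λ₂ = -89.276° − 74.773° = -164.05°.

-5.52°, -164.05°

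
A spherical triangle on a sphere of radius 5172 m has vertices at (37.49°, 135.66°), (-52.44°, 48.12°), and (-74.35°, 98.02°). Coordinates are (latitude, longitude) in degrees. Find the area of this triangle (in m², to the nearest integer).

22276588 m²

Side lengths (central angles): a = 0.5171, b = 2.0005, c = 2.0507 rad; semiperimeter s = 2.2841.
By l'Huilier's theorem, tan(E/4) = √[tan(s/2) tan((s−a)/2) tan((s−b)/2) tan((s−c)/2)], giving spherical excess E = 0.8328 rad.
Area = E·R² = 0.8328 × (5172)² ≈ 22276588 m².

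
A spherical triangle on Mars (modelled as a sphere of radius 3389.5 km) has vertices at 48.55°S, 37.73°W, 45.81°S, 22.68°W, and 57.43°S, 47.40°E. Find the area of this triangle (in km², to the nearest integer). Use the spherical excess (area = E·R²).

753605 km²

Side lengths (central angles): a = 0.7494, b = 0.8474, c = 0.1845 rad; semiperimeter s = 0.8906.
By l'Huilier's theorem, tan(E/4) = √[tan(s/2) tan((s−a)/2) tan((s−b)/2) tan((s−c)/2)], giving spherical excess E = 0.0656 rad.
Area = E·R² = 0.0656 × (3389.5)² ≈ 753605 km².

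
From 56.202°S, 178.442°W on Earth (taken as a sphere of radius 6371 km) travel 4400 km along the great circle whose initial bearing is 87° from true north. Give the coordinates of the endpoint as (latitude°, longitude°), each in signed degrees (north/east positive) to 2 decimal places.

-38.46°, -124.11°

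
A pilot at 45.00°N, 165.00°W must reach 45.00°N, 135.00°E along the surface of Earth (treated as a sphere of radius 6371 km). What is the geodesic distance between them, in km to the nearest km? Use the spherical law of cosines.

4605 km

With latitudes φ₁ = 45.000°, φ₂ = 45.000° and longitude difference Δλ = -60.000°:
cos c = sin φ₁ sin φ₂ + cos φ₁ cos φ₂ cos Δλ = (0.7071)(0.7071) + (0.7071)(0.7071)(0.5000) = 0.75000,
so c = arccos(0.75000) = 0.72273 rad.
Distance = R·c = 6371 × 0.7227 ≈ 4605 km.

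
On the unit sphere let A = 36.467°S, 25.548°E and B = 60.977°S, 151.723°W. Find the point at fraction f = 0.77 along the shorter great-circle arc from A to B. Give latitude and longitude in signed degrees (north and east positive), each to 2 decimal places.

-79.92°, -147.61°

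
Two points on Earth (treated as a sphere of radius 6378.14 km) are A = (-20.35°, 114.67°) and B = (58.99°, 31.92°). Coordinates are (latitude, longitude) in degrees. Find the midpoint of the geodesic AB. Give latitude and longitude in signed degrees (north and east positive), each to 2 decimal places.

24.35°, 87.66°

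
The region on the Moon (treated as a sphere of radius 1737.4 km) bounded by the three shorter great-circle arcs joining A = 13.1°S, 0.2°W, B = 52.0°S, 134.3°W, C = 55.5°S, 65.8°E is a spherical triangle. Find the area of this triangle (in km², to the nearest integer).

Side lengths (central angles): a = 1.2430, b = 1.1471, c = 1.8118 rad; semiperimeter s = 2.1009.
By l'Huilier's theorem, tan(E/4) = √[tan(s/2) tan((s−a)/2) tan((s−b)/2) tan((s−c)/2)], giving spherical excess E = 0.9612 rad.
Area = E·R² = 0.9612 × (1737.4)² ≈ 2901523 km².

2901523 km²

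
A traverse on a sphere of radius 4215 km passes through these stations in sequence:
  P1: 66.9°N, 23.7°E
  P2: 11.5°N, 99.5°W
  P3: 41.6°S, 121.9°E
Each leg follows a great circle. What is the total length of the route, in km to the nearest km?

Leg P1→P2: central angle 1.5979 rad, distance 6735.3 km.
Leg P2→P3: central angle 2.3213 rad, distance 9784.4 km.
Total: 6735.3 + 9784.4 ≈ 16520 km.

16520 km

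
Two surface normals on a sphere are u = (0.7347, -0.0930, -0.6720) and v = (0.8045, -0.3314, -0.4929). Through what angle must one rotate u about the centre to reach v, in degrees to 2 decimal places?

u·v = 0.9531; |u| = 1.0000, |v| = 1.0000.
cos θ = (u·v)/(|u||v|) = 0.9531, so θ = 17.62°.

17.62°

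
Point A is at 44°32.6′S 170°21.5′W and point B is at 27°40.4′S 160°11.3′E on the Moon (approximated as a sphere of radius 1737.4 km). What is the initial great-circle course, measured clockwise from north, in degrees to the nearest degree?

296°

With φ₁ = -0.7774, φ₂ = -0.4830, Δλ = -0.5141 rad, the forward-azimuth formula gives
θ = atan2( sin Δλ cos φ₂ , cos φ₁ sin φ₂ − sin φ₁ cos φ₂ cos Δλ ) = atan2(-0.4355, 0.2099) = -64.26°.
Adding 360° brings this into [0°, 360°): 296°.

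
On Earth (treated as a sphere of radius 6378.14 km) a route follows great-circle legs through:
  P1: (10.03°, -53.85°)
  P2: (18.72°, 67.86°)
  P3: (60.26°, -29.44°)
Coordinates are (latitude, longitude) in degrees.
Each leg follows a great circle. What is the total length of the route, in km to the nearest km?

21495 km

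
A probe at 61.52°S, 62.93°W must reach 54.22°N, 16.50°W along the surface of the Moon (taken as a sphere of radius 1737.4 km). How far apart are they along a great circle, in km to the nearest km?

In radians: φ₁ = -1.0737, φ₂ = 0.9463, Δλ = 46.430° = 0.8104 rad.
cos c = sin φ₁ sin φ₂ + cos φ₁ cos φ₂ cos Δλ = (-0.8790)(0.8113) + (0.4769)(0.5847)(0.6892) = -0.52093,
so c = arccos(-0.52093) = 2.11874 rad.
Distance = R·c = 1737.4 × 2.1187 ≈ 3681 km.

3681 km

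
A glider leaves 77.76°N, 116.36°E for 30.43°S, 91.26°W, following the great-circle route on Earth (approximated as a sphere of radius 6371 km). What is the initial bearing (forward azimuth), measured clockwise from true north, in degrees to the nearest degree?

32°

With φ₁ = 1.3572, φ₂ = -0.5311, Δλ = 2.6595 rad, the forward-azimuth formula gives
θ = atan2( sin Δλ cos φ₂ , cos φ₁ sin φ₂ − sin φ₁ cos φ₂ cos Δλ ) = atan2(0.3997, 0.6392) = 32.02°.
So the initial bearing is 32°.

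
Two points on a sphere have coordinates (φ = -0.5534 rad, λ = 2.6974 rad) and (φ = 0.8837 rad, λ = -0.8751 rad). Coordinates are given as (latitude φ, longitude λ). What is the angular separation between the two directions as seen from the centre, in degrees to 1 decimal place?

153.7°

Let φ₁ = -0.5534 rad, φ₂ = 0.8837 rad, and Δλ = 2.7107 rad.
cos c = sin φ₁ sin φ₂ + cos φ₁ cos φ₂ cos Δλ = (-0.5256)(0.7731) + (0.8507)(0.6343)(-0.9086) = -0.89662,
so c = arccos(-0.89662) = 2.68287 rad.
So the angular separation is 153.7°.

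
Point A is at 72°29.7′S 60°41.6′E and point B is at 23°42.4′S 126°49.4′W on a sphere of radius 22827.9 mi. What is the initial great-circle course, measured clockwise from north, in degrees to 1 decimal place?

173.1°

Δλ = 172.483° = 3.0104 rad.
y = sin Δλ · cos φ₂ = (0.1308)(0.9156) = 0.1198
x = cos φ₁ sin φ₂ − sin φ₁ cos φ₂ cos Δλ = (0.3008)(-0.4021) − (-0.9537)(0.9156)(-0.9914) = -0.9866
θ = atan2(y, x) = 173.08°, so the bearing is 173.1°.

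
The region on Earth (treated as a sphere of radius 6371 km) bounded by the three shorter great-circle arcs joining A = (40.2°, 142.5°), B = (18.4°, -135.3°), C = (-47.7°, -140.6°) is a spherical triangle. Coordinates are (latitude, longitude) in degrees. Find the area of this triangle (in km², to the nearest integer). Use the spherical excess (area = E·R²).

Side lengths (central angles): a = 1.1566, b = 1.9400, c = 1.2639 rad; semiperimeter s = 2.1803.
By l'Huilier's theorem, tan(E/4) = √[tan(s/2) tan((s−a)/2) tan((s−b)/2) tan((s−c)/2)], giving spherical excess E = 0.9922 rad.
Area = E·R² = 0.9922 × (6371)² ≈ 40271358 km².

40271358 km²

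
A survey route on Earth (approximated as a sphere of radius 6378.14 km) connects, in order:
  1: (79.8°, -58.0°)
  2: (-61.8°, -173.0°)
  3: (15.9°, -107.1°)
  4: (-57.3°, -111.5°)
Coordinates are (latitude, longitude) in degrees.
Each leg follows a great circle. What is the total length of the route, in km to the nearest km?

35735 km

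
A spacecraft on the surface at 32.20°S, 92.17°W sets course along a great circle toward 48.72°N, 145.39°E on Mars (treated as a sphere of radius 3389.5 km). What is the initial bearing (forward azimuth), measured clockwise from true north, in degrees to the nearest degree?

309°

Δλ = -122.440° = -2.1370 rad.
y = sin Δλ · cos φ₂ = (-0.8440)(0.6597) = -0.5568
x = cos φ₁ sin φ₂ − sin φ₁ cos φ₂ cos Δλ = (0.8462)(0.7515) − (-0.5329)(0.6597)(-0.5364) = 0.4473
θ = atan2(y, x) = -51.22°; adding 360° gives 309°.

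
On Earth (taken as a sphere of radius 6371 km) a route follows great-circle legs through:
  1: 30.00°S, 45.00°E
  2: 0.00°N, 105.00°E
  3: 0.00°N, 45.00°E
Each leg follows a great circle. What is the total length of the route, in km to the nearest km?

Leg 1→2: central angle 1.1230 rad, distance 7154.4 km.
Leg 2→3: central angle 1.0472 rad, distance 6671.7 km.
Total: 7154.4 + 6671.7 ≈ 13826 km.

13826 km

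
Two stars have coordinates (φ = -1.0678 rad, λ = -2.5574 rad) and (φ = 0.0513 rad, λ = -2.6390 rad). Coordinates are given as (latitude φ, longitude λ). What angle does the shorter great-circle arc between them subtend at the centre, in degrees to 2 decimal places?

64.22°

In radians: φ₁ = -1.0678, φ₂ = 0.0513, Δλ = -4.675° = -0.0816 rad.
Haversine: a = sin²(Δφ/2) + cos φ₁ cos φ₂ sin²(Δλ/2) = 0.2818 + (0.4821)(0.9987)(0.0017) = 0.28255.
Central angle c = 2·arcsin(√a) = 1.12088 rad.
So the angular separation is 64.22°.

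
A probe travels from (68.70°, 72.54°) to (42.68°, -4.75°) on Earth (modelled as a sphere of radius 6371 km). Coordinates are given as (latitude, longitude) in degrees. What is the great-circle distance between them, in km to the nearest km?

Let φ₁ = 1.1990 rad, φ₂ = 0.7449 rad, and Δλ = -1.3490 rad.
cos c = sin φ₁ sin φ₂ + cos φ₁ cos φ₂ cos Δλ = (0.9317)(0.6779) + (0.3633)(0.7352)(0.2200) = 0.69035,
so c = arccos(0.69035) = 0.80882 rad.
Distance = R·c = 6371 × 0.8088 ≈ 5153 km.

5153 km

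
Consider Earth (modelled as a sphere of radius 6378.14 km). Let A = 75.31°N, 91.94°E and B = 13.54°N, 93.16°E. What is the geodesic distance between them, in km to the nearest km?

6877 km

With latitudes φ₁ = 75.310°, φ₂ = 13.540° and longitude difference Δλ = 1.220°:
cos c = sin φ₁ sin φ₂ + cos φ₁ cos φ₂ cos Δλ = (0.9673)(0.2341) + (0.2536)(0.9722)(0.9998) = 0.47296,
so c = arccos(0.47296) = 1.07815 rad.
Distance = R·c = 6378.14 × 1.0782 ≈ 6877 km.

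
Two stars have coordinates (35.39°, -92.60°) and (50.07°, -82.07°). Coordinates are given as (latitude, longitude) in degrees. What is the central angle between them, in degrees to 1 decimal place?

16.6°

In radians: φ₁ = 0.6177, φ₂ = 0.8739, Δλ = 10.530° = 0.1838 rad.
cos c = sin φ₁ sin φ₂ + cos φ₁ cos φ₂ cos Δλ = (0.5791)(0.7668) + (0.8152)(0.6419)(0.9832) = 0.95854,
so c = arccos(0.95854) = 0.28895 rad.
So the angular separation is 16.6°.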